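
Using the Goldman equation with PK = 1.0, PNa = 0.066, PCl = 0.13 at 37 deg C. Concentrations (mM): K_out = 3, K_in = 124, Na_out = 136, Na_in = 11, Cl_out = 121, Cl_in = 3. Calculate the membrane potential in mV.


Vm = (RT/F)*ln((PK*Ko + PNa*Nao + PCl*Cli)/(PK*Ki + PNa*Nai + PCl*Clo))
Numer = 12.366, Denom = 140.456
Vm = -64.94 mV


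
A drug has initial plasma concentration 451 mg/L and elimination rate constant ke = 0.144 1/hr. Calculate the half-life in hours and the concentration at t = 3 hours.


t_half = ln(2) / ke = 0.693147 / 0.144 = 4.814 hr
C(t) = C0 * exp(-ke*t) = 451 * exp(-0.144*3)
C(3) = 292.8 mg/L


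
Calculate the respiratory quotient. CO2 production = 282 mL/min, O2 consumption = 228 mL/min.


RQ = VCO2 / VO2
RQ = 282 / 228
RQ = 1.237


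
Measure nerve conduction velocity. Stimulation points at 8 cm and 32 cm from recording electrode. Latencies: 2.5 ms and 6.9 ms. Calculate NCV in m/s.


Distance = (32 - 8) / 100 = 0.24 m
dt = (6.9 - 2.5) / 1000 = 0.0044 s
NCV = dist / dt = 54.55 m/s


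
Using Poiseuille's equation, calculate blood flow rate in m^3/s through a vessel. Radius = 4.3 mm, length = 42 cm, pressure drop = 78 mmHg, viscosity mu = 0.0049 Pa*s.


Q = pi*r^4*dP / (8*mu*L)
r = 0.0043 m, L = 0.42 m
dP = 78 mmHg = 10399.116 Pa
Q = 6.7840e-04 m^3/s


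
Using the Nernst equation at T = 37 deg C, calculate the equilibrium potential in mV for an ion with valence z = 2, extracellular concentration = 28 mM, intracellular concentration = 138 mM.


E = (RT/(zF)) * ln(C_out/C_in)
T = 37 + 273.15 = 310.15 K
E = (8.314 * 310.15 / (2 * 96485)) * ln(28/138)
E = -21.31 mV


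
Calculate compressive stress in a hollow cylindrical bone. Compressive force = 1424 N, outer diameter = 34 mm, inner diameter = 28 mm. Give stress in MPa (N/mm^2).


A = pi*(r_o^2 - r_i^2)
r_o = 17 mm, r_i = 14 mm
A = 292.168 mm^2
sigma = F/A = 1424 / 292.168
sigma = 4.874 MPa


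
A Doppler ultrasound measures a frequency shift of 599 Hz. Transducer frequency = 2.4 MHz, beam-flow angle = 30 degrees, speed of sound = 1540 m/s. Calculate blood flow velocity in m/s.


v = fd * c / (2 * f0 * cos(theta))
v = 599 * 1540 / (2 * 2.4000e+06 * cos(30))
v = 0.2219 m/s


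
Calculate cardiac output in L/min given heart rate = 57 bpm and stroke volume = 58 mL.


CO = HR * SV
CO = 57 * 58 / 1000
CO = 3.306 L/min


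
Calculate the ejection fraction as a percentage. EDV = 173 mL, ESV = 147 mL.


SV = EDV - ESV = 173 - 147 = 26 mL
EF = SV/EDV * 100 = 26/173 * 100
EF = 15.03%


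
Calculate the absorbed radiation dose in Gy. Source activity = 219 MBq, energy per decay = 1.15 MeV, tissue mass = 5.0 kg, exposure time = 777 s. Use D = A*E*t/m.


A = 219 MBq = 2.1900e+08 Bq
E = 1.15 MeV = 1.8423e-13 J
D = A*E*t/m = 2.1900e+08*1.8423e-13*777/5.0
D = 0.00627 Gy


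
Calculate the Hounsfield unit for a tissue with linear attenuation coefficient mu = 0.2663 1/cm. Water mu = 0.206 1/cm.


HU = ((mu_tissue - mu_water) / mu_water) * 1000
HU = ((0.2663 - 0.206) / 0.206) * 1000
HU = 292.7


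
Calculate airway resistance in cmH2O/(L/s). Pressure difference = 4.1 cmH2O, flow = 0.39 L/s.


R = dP / flow
R = 4.1 / 0.39
R = 10.51 cmH2O/(L/s)


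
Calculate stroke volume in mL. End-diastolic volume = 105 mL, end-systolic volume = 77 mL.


SV = EDV - ESV
SV = 105 - 77
SV = 28 mL


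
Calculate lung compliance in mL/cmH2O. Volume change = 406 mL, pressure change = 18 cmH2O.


C = dV / dP
C = 406 / 18
C = 22.56 mL/cmH2O


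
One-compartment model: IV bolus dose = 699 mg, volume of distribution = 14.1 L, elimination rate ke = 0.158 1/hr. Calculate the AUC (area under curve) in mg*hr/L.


C0 = Dose/Vd = 699/14.1 = 49.5745 mg/L
AUC = C0/ke = 49.5745/0.158
AUC = 313.8 mg*hr/L


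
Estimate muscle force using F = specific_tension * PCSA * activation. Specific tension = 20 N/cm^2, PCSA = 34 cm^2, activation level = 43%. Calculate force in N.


F = sigma * PCSA * activation
F = 20 * 34 * 0.43
F = 292.4 N


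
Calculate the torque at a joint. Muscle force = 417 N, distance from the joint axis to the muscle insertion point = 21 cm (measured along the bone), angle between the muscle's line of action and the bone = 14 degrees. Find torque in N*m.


Torque = F * d * sin(theta)   (moment arm = d*sin(theta))
d = 21 cm = 0.21 m
Torque = 417 * 0.21 * sin(14)
Torque = 21.19 N*m


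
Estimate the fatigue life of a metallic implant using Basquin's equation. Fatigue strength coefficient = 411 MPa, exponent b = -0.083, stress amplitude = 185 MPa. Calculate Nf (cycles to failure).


sigma_a = sigma_f' * (2Nf)^b
2Nf = (sigma_a/sigma_f')^(1/b)
2Nf = (185/411)^(1/-0.083)
2Nf = 15022.704
Nf = 7511


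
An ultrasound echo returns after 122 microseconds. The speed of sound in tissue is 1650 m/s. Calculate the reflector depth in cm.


depth = c * t / 2
t = 122 us = 1.2200e-04 s
depth = 1650 * 1.2200e-04 / 2
depth = 0.10065 m = 10.065 cm


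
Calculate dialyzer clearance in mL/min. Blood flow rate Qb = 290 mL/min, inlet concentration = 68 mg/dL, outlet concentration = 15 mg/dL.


K = Qb * (Cb_in - Cb_out) / Cb_in
K = 290 * (68 - 15) / 68
K = 226 mL/min


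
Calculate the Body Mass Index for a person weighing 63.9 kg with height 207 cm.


BMI = weight / height^2
height = 207 cm = 2.07 m
BMI = 63.9 / 2.07^2
BMI = 14.91 kg/m^2


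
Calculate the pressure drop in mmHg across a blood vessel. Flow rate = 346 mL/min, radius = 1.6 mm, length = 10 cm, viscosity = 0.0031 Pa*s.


dP = 8*mu*L*Q / (pi*r^4)
Q = 346 mL/min = 5.76667e-06 m^3/s
dP = 694.62 Pa = 694.62 / 133.322 mmHg = 5.21 mmHg


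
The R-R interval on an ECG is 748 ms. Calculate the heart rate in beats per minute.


HR = 60 / RR_interval(s)
RR = 748 ms = 0.748 s
HR = 60 / 0.748 = 80.21 bpm


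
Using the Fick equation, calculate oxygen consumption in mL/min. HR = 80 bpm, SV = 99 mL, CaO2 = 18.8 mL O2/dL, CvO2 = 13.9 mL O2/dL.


CO = HR*SV = 80*99/1000 = 7.92 L/min
a-v O2 diff = 18.8 - 13.9 = 4.9 mL/dL
VO2 = CO * (CaO2-CvO2) * 10 dL/L
VO2 = 7.92 * 4.9 * 10
VO2 = 388.1 mL/min


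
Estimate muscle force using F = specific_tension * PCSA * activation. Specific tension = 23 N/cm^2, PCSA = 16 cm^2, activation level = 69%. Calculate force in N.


F = sigma * PCSA * activation
F = 23 * 16 * 0.69
F = 253.9 N


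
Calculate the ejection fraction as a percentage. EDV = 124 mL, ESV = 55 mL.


SV = EDV - ESV = 124 - 55 = 69 mL
EF = SV/EDV * 100 = 69/124 * 100
EF = 55.65%


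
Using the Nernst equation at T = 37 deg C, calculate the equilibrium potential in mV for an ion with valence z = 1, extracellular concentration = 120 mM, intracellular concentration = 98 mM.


E = (RT/(zF)) * ln(C_out/C_in)
T = 37 + 273.15 = 310.15 K
E = (8.314 * 310.15 / (1 * 96485)) * ln(120/98)
E = 5.413 mV


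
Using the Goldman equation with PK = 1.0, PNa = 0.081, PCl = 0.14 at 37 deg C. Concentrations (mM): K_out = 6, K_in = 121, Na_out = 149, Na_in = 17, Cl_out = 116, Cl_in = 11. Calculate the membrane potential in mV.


Vm = (RT/F)*ln((PK*Ko + PNa*Nao + PCl*Cli)/(PK*Ki + PNa*Nai + PCl*Clo))
Numer = 19.609, Denom = 138.617
Vm = -52.27 mV


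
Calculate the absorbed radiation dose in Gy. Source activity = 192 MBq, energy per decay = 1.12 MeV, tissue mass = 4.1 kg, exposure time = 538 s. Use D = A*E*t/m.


A = 192 MBq = 1.9200e+08 Bq
E = 1.12 MeV = 1.79424e-13 J
D = A*E*t/m = 1.9200e+08*1.79424e-13*538/4.1
D = 0.00452 Gy


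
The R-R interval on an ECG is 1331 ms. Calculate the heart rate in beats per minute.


HR = 60 / RR_interval(s)
RR = 1331 ms = 1.331 s
HR = 60 / 1.331 = 45.08 bpm


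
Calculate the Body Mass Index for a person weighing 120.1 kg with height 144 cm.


BMI = weight / height^2
height = 144 cm = 1.44 m
BMI = 120.1 / 1.44^2
BMI = 57.92 kg/m^2


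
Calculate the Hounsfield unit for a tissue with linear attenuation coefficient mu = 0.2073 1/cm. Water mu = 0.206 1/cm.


HU = ((mu_tissue - mu_water) / mu_water) * 1000
HU = ((0.2073 - 0.206) / 0.206) * 1000
HU = 6.311


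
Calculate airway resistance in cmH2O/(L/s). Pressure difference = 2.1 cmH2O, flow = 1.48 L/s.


R = dP / flow
R = 2.1 / 1.48
R = 1.419 cmH2O/(L/s)


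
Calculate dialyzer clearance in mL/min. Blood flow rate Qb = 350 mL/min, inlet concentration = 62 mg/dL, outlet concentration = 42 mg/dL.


K = Qb * (Cb_in - Cb_out) / Cb_in
K = 350 * (62 - 42) / 62
K = 112.9 mL/min


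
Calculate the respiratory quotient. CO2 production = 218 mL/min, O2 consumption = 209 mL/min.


RQ = VCO2 / VO2
RQ = 218 / 209
RQ = 1.043


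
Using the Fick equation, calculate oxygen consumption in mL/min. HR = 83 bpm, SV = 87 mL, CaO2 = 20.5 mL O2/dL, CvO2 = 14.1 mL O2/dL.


CO = HR*SV = 83*87/1000 = 7.221 L/min
a-v O2 diff = 20.5 - 14.1 = 6.4 mL/dL
VO2 = CO * (CaO2-CvO2) * 10 dL/L
VO2 = 7.221 * 6.4 * 10
VO2 = 462.1 mL/min


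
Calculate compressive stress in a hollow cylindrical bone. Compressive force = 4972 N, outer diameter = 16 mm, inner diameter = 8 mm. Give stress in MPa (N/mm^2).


A = pi*(r_o^2 - r_i^2)
r_o = 8 mm, r_i = 4 mm
A = 150.796 mm^2
sigma = F/A = 4972 / 150.796
sigma = 32.97 MPa


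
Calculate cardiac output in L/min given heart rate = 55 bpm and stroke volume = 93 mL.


CO = HR * SV
CO = 55 * 93 / 1000
CO = 5.115 L/min


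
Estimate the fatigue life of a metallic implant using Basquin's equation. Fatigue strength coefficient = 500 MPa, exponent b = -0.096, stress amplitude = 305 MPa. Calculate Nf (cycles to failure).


sigma_a = sigma_f' * (2Nf)^b
2Nf = (sigma_a/sigma_f')^(1/b)
2Nf = (305/500)^(1/-0.096)
2Nf = 172.24537
Nf = 86.12


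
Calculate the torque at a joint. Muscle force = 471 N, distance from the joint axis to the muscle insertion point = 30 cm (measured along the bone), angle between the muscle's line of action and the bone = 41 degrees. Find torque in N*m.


Torque = F * d * sin(theta)   (moment arm = d*sin(theta))
d = 30 cm = 0.3 m
Torque = 471 * 0.3 * sin(41)
Torque = 92.7 N*m


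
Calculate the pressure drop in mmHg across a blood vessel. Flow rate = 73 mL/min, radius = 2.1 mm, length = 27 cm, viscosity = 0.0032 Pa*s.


dP = 8*mu*L*Q / (pi*r^4)
Q = 73 mL/min = 1.21667e-06 m^3/s
dP = 137.642 Pa = 137.642 / 133.322 mmHg = 1.032 mmHg


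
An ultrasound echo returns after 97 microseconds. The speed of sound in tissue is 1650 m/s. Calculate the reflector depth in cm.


depth = c * t / 2
t = 97 us = 9.7000e-05 s
depth = 1650 * 9.7000e-05 / 2
depth = 0.080025 m = 8.0025 cm


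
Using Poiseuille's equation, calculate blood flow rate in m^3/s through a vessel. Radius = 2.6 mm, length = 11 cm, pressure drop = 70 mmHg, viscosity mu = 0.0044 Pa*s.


Q = pi*r^4*dP / (8*mu*L)
r = 0.0026 m, L = 0.11 m
dP = 70 mmHg = 9332.54 Pa
Q = 3.4603e-04 m^3/s


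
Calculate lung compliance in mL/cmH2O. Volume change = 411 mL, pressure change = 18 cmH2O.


C = dV / dP
C = 411 / 18
C = 22.83 mL/cmH2O


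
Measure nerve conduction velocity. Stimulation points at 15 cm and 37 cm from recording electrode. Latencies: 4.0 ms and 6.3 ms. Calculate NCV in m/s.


Distance = (37 - 15) / 100 = 0.22 m
dt = (6.3 - 4.0) / 1000 = 0.0023 s
NCV = dist / dt = 95.65 m/s


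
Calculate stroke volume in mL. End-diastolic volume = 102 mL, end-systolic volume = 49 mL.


SV = EDV - ESV
SV = 102 - 49
SV = 53 mL


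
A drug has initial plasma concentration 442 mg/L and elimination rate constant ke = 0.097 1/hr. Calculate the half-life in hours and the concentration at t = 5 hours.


t_half = ln(2) / ke = 0.693147 / 0.097 = 7.146 hr
C(t) = C0 * exp(-ke*t) = 442 * exp(-0.097*5)
C(5) = 272.1 mg/L


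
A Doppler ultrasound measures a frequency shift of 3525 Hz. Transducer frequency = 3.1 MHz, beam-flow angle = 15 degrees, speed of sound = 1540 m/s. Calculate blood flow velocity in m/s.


v = fd * c / (2 * f0 * cos(theta))
v = 3525 * 1540 / (2 * 3.1000e+06 * cos(15))
v = 0.9065 m/s


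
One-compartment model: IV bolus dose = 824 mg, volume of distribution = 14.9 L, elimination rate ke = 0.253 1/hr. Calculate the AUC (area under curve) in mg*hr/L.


C0 = Dose/Vd = 824/14.9 = 55.302 mg/L
AUC = C0/ke = 55.302/0.253
AUC = 218.6 mg*hr/L


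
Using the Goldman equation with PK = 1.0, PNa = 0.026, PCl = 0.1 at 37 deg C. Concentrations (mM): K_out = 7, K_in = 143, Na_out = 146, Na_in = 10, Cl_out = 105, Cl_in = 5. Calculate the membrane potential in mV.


Vm = (RT/F)*ln((PK*Ko + PNa*Nao + PCl*Cli)/(PK*Ki + PNa*Nai + PCl*Clo))
Numer = 11.296, Denom = 153.76
Vm = -69.78 mV


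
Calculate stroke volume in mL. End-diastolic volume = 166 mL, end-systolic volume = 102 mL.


SV = EDV - ESV
SV = 166 - 102
SV = 64 mL


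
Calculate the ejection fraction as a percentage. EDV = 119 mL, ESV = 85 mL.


SV = EDV - ESV = 119 - 85 = 34 mL
EF = SV/EDV * 100 = 34/119 * 100
EF = 28.57%


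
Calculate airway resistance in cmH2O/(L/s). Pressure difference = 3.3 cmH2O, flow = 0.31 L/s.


R = dP / flow
R = 3.3 / 0.31
R = 10.65 cmH2O/(L/s)


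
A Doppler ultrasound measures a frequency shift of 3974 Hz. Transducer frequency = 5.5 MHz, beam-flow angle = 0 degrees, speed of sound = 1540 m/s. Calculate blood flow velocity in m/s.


v = fd * c / (2 * f0 * cos(theta))
v = 3974 * 1540 / (2 * 5.5000e+06 * cos(0))
v = 0.5564 m/s


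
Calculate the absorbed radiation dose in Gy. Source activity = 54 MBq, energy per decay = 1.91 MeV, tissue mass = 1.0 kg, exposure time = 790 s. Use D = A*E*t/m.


A = 54 MBq = 5.4000e+07 Bq
E = 1.91 MeV = 3.05982e-13 J
D = A*E*t/m = 5.4000e+07*3.05982e-13*790/1.0
D = 0.01305 Gy


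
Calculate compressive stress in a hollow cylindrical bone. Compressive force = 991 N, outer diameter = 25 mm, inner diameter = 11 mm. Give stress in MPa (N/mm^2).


A = pi*(r_o^2 - r_i^2)
r_o = 12.5 mm, r_i = 5.5 mm
A = 395.841 mm^2
sigma = F/A = 991 / 395.841
sigma = 2.504 MPa


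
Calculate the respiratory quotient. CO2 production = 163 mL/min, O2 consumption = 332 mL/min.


RQ = VCO2 / VO2
RQ = 163 / 332
RQ = 0.491


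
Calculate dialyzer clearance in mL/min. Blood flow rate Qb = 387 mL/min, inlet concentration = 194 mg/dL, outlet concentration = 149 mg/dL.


K = Qb * (Cb_in - Cb_out) / Cb_in
K = 387 * (194 - 149) / 194
K = 89.77 mL/min


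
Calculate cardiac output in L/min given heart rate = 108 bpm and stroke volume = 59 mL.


CO = HR * SV
CO = 108 * 59 / 1000
CO = 6.372 L/min


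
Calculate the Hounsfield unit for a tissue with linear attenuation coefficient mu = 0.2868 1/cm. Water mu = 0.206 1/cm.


HU = ((mu_tissue - mu_water) / mu_water) * 1000
HU = ((0.2868 - 0.206) / 0.206) * 1000
HU = 392.2


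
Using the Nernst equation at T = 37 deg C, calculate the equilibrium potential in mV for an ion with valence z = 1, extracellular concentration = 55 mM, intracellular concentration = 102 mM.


E = (RT/(zF)) * ln(C_out/C_in)
T = 37 + 273.15 = 310.15 K
E = (8.314 * 310.15 / (1 * 96485)) * ln(55/102)
E = -16.51 mV


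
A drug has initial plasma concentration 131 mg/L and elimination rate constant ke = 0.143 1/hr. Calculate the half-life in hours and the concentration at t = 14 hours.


t_half = ln(2) / ke = 0.693147 / 0.143 = 4.847 hr
C(t) = C0 * exp(-ke*t) = 131 * exp(-0.143*14)
C(14) = 17.69 mg/L


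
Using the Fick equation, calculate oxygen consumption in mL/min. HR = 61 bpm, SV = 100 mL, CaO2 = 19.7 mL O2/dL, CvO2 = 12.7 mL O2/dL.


CO = HR*SV = 61*100/1000 = 6.1 L/min
a-v O2 diff = 19.7 - 12.7 = 7 mL/dL
VO2 = CO * (CaO2-CvO2) * 10 dL/L
VO2 = 6.1 * 7 * 10
VO2 = 427 mL/min


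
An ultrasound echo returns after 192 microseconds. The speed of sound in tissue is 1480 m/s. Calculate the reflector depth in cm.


depth = c * t / 2
t = 192 us = 1.9200e-04 s
depth = 1480 * 1.9200e-04 / 2
depth = 0.14208 m = 14.208 cm


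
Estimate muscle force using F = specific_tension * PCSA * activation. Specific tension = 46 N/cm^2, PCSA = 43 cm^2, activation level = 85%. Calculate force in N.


F = sigma * PCSA * activation
F = 46 * 43 * 0.85
F = 1681 N


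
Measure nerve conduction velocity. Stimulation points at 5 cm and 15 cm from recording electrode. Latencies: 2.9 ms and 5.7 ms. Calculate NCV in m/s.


Distance = (15 - 5) / 100 = 0.1 m
dt = (5.7 - 2.9) / 1000 = 0.0028 s
NCV = dist / dt = 35.71 m/s


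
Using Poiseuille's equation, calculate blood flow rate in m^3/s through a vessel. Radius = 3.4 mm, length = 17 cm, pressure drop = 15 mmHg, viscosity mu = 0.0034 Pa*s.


Q = pi*r^4*dP / (8*mu*L)
r = 0.0034 m, L = 0.17 m
dP = 15 mmHg = 1999.83 Pa
Q = 1.8157e-04 m^3/s


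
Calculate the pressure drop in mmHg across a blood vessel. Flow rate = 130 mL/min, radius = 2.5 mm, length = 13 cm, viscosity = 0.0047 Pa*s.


dP = 8*mu*L*Q / (pi*r^4)
Q = 130 mL/min = 2.16667e-06 m^3/s
dP = 86.3006 Pa = 86.3006 / 133.322 mmHg = 0.6473 mmHg


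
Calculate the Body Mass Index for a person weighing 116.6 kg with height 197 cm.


BMI = weight / height^2
height = 197 cm = 1.97 m
BMI = 116.6 / 1.97^2
BMI = 30.04 kg/m^2


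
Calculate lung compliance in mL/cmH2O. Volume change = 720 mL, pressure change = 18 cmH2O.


C = dV / dP
C = 720 / 18
C = 40 mL/cmH2O


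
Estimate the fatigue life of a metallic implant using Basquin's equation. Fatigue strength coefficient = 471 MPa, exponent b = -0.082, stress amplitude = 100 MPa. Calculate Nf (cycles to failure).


sigma_a = sigma_f' * (2Nf)^b
2Nf = (sigma_a/sigma_f')^(1/b)
2Nf = (100/471)^(1/-0.082)
2Nf = 1.6127685e+08
Nf = 8.0638e+07


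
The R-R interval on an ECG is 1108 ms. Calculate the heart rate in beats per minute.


HR = 60 / RR_interval(s)
RR = 1108 ms = 1.108 s
HR = 60 / 1.108 = 54.15 bpm


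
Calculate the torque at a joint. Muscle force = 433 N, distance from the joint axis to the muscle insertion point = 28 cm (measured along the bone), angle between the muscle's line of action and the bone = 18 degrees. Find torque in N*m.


Torque = F * d * sin(theta)   (moment arm = d*sin(theta))
d = 28 cm = 0.28 m
Torque = 433 * 0.28 * sin(18)
Torque = 37.47 N*m


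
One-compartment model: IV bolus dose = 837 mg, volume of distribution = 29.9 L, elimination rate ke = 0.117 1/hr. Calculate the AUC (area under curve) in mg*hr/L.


C0 = Dose/Vd = 837/29.9 = 27.9933 mg/L
AUC = C0/ke = 27.9933/0.117
AUC = 239.3 mg*hr/L


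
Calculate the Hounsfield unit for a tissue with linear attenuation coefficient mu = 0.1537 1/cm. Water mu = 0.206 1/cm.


HU = ((mu_tissue - mu_water) / mu_water) * 1000
HU = ((0.1537 - 0.206) / 0.206) * 1000
HU = -253.9


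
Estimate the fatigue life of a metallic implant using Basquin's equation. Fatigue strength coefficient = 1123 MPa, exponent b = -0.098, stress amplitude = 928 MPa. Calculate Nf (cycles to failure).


sigma_a = sigma_f' * (2Nf)^b
2Nf = (sigma_a/sigma_f')^(1/b)
2Nf = (928/1123)^(1/-0.098)
2Nf = 7.0020022
Nf = 3.501


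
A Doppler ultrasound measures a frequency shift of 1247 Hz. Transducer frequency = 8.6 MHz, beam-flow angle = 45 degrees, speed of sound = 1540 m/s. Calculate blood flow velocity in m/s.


v = fd * c / (2 * f0 * cos(theta))
v = 1247 * 1540 / (2 * 8.6000e+06 * cos(45))
v = 0.1579 m/s


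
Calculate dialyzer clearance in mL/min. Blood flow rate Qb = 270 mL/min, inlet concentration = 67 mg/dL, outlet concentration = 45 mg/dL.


K = Qb * (Cb_in - Cb_out) / Cb_in
K = 270 * (67 - 45) / 67
K = 88.66 mL/min


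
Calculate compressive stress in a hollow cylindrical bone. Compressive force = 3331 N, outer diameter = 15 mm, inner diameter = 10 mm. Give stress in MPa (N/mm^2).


A = pi*(r_o^2 - r_i^2)
r_o = 7.5 mm, r_i = 5 mm
A = 98.1748 mm^2
sigma = F/A = 3331 / 98.1748
sigma = 33.93 MPa


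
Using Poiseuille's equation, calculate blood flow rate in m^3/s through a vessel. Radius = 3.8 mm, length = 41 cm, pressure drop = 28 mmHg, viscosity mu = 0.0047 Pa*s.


Q = pi*r^4*dP / (8*mu*L)
r = 0.0038 m, L = 0.41 m
dP = 28 mmHg = 3733.016 Pa
Q = 1.5863e-04 m^3/s


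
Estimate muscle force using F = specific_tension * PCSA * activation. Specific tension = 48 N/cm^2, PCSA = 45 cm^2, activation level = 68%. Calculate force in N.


F = sigma * PCSA * activation
F = 48 * 45 * 0.68
F = 1469 N


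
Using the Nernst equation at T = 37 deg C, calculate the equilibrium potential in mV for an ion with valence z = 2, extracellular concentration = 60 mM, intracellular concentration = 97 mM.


E = (RT/(zF)) * ln(C_out/C_in)
T = 37 + 273.15 = 310.15 K
E = (8.314 * 310.15 / (2 * 96485)) * ln(60/97)
E = -6.419 mV


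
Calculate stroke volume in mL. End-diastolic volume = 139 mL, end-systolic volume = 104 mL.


SV = EDV - ESV
SV = 139 - 104
SV = 35 mL


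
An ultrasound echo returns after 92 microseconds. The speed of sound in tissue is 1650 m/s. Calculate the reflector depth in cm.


depth = c * t / 2
t = 92 us = 9.2000e-05 s
depth = 1650 * 9.2000e-05 / 2
depth = 0.0759 m = 7.59 cm


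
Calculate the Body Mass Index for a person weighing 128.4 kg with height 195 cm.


BMI = weight / height^2
height = 195 cm = 1.95 m
BMI = 128.4 / 1.95^2
BMI = 33.77 kg/m^2


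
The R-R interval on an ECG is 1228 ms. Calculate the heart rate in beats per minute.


HR = 60 / RR_interval(s)
RR = 1228 ms = 1.228 s
HR = 60 / 1.228 = 48.86 bpm


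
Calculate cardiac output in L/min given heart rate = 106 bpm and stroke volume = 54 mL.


CO = HR * SV
CO = 106 * 54 / 1000
CO = 5.724 L/min


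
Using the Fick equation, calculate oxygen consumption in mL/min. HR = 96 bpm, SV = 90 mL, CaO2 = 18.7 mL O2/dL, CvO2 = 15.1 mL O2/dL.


CO = HR*SV = 96*90/1000 = 8.64 L/min
a-v O2 diff = 18.7 - 15.1 = 3.6 mL/dL
VO2 = CO * (CaO2-CvO2) * 10 dL/L
VO2 = 8.64 * 3.6 * 10
VO2 = 311 mL/min


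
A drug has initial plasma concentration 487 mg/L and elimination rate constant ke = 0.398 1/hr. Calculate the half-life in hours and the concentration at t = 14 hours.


t_half = ln(2) / ke = 0.693147 / 0.398 = 1.742 hr
C(t) = C0 * exp(-ke*t) = 487 * exp(-0.398*14)
C(14) = 1.852 mg/L


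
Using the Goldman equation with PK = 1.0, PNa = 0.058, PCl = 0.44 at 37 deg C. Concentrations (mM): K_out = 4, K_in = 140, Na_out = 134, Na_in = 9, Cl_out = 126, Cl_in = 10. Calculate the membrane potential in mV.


Vm = (RT/F)*ln((PK*Ko + PNa*Nao + PCl*Cli)/(PK*Ki + PNa*Nai + PCl*Clo))
Numer = 16.172, Denom = 195.962
Vm = -66.67 mV


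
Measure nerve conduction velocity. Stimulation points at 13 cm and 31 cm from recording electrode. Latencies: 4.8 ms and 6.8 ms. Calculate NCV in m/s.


Distance = (31 - 13) / 100 = 0.18 m
dt = (6.8 - 4.8) / 1000 = 0.002 s
NCV = dist / dt = 90 m/s


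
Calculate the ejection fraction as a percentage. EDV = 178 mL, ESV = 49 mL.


SV = EDV - ESV = 178 - 49 = 129 mL
EF = SV/EDV * 100 = 129/178 * 100
EF = 72.47%


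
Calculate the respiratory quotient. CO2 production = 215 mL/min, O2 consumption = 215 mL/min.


RQ = VCO2 / VO2
RQ = 215 / 215
RQ = 1


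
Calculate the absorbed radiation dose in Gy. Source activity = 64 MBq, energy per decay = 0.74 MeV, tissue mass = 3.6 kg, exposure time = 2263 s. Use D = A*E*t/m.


A = 64 MBq = 6.4000e+07 Bq
E = 0.74 MeV = 1.18548e-13 J
D = A*E*t/m = 6.4000e+07*1.18548e-13*2263/3.6
D = 0.004769 Gy


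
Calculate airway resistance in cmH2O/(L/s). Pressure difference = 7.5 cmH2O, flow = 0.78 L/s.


R = dP / flow
R = 7.5 / 0.78
R = 9.615 cmH2O/(L/s)


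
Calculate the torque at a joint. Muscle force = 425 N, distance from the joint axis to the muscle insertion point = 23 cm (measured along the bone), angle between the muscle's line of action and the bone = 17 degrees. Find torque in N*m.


Torque = F * d * sin(theta)   (moment arm = d*sin(theta))
d = 23 cm = 0.23 m
Torque = 425 * 0.23 * sin(17)
Torque = 28.58 N*m


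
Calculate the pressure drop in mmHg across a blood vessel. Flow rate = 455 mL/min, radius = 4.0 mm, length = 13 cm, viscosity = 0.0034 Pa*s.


dP = 8*mu*L*Q / (pi*r^4)
Q = 455 mL/min = 7.58333e-06 m^3/s
dP = 33.3413 Pa = 33.3413 / 133.322 mmHg = 0.2501 mmHg


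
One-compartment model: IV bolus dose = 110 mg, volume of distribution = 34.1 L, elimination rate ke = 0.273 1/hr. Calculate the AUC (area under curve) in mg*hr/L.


C0 = Dose/Vd = 110/34.1 = 3.22581 mg/L
AUC = C0/ke = 3.22581/0.273
AUC = 11.82 mg*hr/L


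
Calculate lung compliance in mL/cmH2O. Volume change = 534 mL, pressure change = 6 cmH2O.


C = dV / dP
C = 534 / 6
C = 89 mL/cmH2O


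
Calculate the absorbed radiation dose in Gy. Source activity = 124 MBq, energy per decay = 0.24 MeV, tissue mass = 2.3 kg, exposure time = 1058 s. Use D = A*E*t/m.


A = 124 MBq = 1.2400e+08 Bq
E = 0.24 MeV = 3.8448e-14 J
D = A*E*t/m = 1.2400e+08*3.8448e-14*1058/2.3
D = 0.002193 Gy


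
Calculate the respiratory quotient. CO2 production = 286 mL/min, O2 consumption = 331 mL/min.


RQ = VCO2 / VO2
RQ = 286 / 331
RQ = 0.864


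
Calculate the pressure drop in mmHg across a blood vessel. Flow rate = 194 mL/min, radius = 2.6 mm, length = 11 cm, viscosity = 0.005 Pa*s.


dP = 8*mu*L*Q / (pi*r^4)
Q = 194 mL/min = 3.23333e-06 m^3/s
dP = 99.0968 Pa = 99.0968 / 133.322 mmHg = 0.7433 mmHg


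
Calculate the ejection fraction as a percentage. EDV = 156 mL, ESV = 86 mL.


SV = EDV - ESV = 156 - 86 = 70 mL
EF = SV/EDV * 100 = 70/156 * 100
EF = 44.87%


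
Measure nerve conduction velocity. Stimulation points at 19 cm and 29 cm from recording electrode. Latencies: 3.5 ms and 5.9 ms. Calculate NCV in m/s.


Distance = (29 - 19) / 100 = 0.1 m
dt = (5.9 - 3.5) / 1000 = 0.0024 s
NCV = dist / dt = 41.67 m/s


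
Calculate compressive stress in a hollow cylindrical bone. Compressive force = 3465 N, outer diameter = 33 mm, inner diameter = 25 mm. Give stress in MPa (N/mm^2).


A = pi*(r_o^2 - r_i^2)
r_o = 16.5 mm, r_i = 12.5 mm
A = 364.425 mm^2
sigma = F/A = 3465 / 364.425
sigma = 9.508 MPa


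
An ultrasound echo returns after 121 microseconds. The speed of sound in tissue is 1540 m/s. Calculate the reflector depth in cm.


depth = c * t / 2
t = 121 us = 1.2100e-04 s
depth = 1540 * 1.2100e-04 / 2
depth = 0.09317 m = 9.317 cm


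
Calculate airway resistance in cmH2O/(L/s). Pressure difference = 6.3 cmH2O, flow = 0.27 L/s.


R = dP / flow
R = 6.3 / 0.27
R = 23.33 cmH2O/(L/s)


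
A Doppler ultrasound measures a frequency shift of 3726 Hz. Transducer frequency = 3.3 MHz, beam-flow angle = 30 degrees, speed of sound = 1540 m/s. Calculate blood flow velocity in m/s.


v = fd * c / (2 * f0 * cos(theta))
v = 3726 * 1540 / (2 * 3.3000e+06 * cos(30))
v = 1.004 m/s


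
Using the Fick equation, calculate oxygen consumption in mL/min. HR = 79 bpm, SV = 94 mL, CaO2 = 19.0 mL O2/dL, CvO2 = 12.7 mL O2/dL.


CO = HR*SV = 79*94/1000 = 7.426 L/min
a-v O2 diff = 19.0 - 12.7 = 6.3 mL/dL
VO2 = CO * (CaO2-CvO2) * 10 dL/L
VO2 = 7.426 * 6.3 * 10
VO2 = 467.8 mL/min


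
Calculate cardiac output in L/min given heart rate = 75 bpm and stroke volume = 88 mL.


CO = HR * SV
CO = 75 * 88 / 1000
CO = 6.6 L/min


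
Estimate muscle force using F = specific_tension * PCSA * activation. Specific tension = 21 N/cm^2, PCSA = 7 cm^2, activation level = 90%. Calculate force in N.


F = sigma * PCSA * activation
F = 21 * 7 * 0.9
F = 132.3 N


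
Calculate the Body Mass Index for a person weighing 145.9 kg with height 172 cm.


BMI = weight / height^2
height = 172 cm = 1.72 m
BMI = 145.9 / 1.72^2
BMI = 49.32 kg/m^2


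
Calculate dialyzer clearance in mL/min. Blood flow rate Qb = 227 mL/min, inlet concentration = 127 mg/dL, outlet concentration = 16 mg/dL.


K = Qb * (Cb_in - Cb_out) / Cb_in
K = 227 * (127 - 16) / 127
K = 198.4 mL/min


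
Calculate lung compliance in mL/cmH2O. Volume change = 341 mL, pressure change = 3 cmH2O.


C = dV / dP
C = 341 / 3
C = 113.7 mL/cmH2O


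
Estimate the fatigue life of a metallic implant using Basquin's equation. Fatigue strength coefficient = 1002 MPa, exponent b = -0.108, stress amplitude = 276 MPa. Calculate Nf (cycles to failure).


sigma_a = sigma_f' * (2Nf)^b
2Nf = (sigma_a/sigma_f')^(1/b)
2Nf = (276/1002)^(1/-0.108)
2Nf = 153039.03
Nf = 7.652e+04


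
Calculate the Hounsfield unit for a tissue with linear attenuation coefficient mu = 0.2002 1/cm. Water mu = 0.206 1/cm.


HU = ((mu_tissue - mu_water) / mu_water) * 1000
HU = ((0.2002 - 0.206) / 0.206) * 1000
HU = -28.16


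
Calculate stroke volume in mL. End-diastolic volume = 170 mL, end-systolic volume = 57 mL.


SV = EDV - ESV
SV = 170 - 57
SV = 113 mL


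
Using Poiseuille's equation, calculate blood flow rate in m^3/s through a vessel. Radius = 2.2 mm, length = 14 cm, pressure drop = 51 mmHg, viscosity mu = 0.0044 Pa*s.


Q = pi*r^4*dP / (8*mu*L)
r = 0.0022 m, L = 0.14 m
dP = 51 mmHg = 6799.422 Pa
Q = 1.0154e-04 m^3/s


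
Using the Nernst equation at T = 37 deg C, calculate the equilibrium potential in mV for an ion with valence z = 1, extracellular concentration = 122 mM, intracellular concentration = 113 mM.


E = (RT/(zF)) * ln(C_out/C_in)
T = 37 + 273.15 = 310.15 K
E = (8.314 * 310.15 / (1 * 96485)) * ln(122/113)
E = 2.048 mV


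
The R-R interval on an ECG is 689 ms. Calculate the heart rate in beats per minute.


HR = 60 / RR_interval(s)
RR = 689 ms = 0.689 s
HR = 60 / 0.689 = 87.08 bpm


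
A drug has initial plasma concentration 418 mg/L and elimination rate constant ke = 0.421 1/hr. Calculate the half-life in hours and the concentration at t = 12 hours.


t_half = ln(2) / ke = 0.693147 / 0.421 = 1.646 hr
C(t) = C0 * exp(-ke*t) = 418 * exp(-0.421*12)
C(12) = 2.674 mg/L


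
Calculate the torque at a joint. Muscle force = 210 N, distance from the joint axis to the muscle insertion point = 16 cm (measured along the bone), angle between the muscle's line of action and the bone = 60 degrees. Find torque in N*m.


Torque = F * d * sin(theta)   (moment arm = d*sin(theta))
d = 16 cm = 0.16 m
Torque = 210 * 0.16 * sin(60)
Torque = 29.1 N*m


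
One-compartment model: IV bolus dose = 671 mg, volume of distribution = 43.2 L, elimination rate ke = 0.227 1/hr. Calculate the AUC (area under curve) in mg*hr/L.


C0 = Dose/Vd = 671/43.2 = 15.5324 mg/L
AUC = C0/ke = 15.5324/0.227
AUC = 68.42 mg*hr/L


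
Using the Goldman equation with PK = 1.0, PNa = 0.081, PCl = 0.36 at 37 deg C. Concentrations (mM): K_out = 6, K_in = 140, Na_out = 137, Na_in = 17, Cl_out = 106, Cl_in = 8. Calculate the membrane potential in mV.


Vm = (RT/F)*ln((PK*Ko + PNa*Nao + PCl*Cli)/(PK*Ki + PNa*Nai + PCl*Clo))
Numer = 19.977, Denom = 179.537
Vm = -58.68 mV


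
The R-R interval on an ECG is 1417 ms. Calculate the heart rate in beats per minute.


HR = 60 / RR_interval(s)
RR = 1417 ms = 1.417 s
HR = 60 / 1.417 = 42.34 bpm


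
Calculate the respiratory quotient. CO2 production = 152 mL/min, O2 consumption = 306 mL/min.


RQ = VCO2 / VO2
RQ = 152 / 306
RQ = 0.4967


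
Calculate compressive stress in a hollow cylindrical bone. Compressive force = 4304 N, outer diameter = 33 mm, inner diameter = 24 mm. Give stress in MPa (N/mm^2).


A = pi*(r_o^2 - r_i^2)
r_o = 16.5 mm, r_i = 12 mm
A = 402.909 mm^2
sigma = F/A = 4304 / 402.909
sigma = 10.68 MPa


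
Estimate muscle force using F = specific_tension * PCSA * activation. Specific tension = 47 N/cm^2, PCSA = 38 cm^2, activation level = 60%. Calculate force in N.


F = sigma * PCSA * activation
F = 47 * 38 * 0.6
F = 1072 N


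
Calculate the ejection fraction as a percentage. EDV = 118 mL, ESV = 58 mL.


SV = EDV - ESV = 118 - 58 = 60 mL
EF = SV/EDV * 100 = 60/118 * 100
EF = 50.85%


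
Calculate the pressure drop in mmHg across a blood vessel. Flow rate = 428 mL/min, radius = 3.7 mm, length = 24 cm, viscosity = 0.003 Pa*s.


dP = 8*mu*L*Q / (pi*r^4)
Q = 428 mL/min = 7.13333e-06 m^3/s
dP = 69.7843 Pa = 69.7843 / 133.322 mmHg = 0.5234 mmHg


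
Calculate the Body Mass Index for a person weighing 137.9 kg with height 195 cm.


BMI = weight / height^2
height = 195 cm = 1.95 m
BMI = 137.9 / 1.95^2
BMI = 36.27 kg/m^2


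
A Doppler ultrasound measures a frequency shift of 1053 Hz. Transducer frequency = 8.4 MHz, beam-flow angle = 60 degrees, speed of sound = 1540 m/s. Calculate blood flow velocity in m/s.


v = fd * c / (2 * f0 * cos(theta))
v = 1053 * 1540 / (2 * 8.4000e+06 * cos(60))
v = 0.193 m/s


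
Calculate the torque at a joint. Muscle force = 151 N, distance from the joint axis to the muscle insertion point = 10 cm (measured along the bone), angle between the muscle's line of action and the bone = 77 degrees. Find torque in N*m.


Torque = F * d * sin(theta)   (moment arm = d*sin(theta))
d = 10 cm = 0.1 m
Torque = 151 * 0.1 * sin(77)
Torque = 14.71 N*m


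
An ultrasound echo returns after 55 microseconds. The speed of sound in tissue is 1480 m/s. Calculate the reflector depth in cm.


depth = c * t / 2
t = 55 us = 5.5000e-05 s
depth = 1480 * 5.5000e-05 / 2
depth = 0.0407 m = 4.07 cm


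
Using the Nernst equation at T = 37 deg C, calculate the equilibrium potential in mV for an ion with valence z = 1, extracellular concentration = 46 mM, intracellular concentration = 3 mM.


E = (RT/(zF)) * ln(C_out/C_in)
T = 37 + 273.15 = 310.15 K
E = (8.314 * 310.15 / (1 * 96485)) * ln(46/3)
E = 72.96 mV


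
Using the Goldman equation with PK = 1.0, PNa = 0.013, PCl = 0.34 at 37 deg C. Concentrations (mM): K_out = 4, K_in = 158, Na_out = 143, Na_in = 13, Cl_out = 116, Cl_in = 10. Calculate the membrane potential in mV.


Vm = (RT/F)*ln((PK*Ko + PNa*Nao + PCl*Cli)/(PK*Ki + PNa*Nai + PCl*Clo))
Numer = 9.259, Denom = 197.609
Vm = -81.8 mV


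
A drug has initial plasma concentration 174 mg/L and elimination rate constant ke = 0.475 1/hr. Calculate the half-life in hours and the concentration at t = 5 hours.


t_half = ln(2) / ke = 0.693147 / 0.475 = 1.459 hr
C(t) = C0 * exp(-ke*t) = 174 * exp(-0.475*5)
C(5) = 16.18 mg/L


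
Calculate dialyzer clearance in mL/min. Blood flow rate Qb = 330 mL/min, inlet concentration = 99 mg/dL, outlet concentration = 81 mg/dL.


K = Qb * (Cb_in - Cb_out) / Cb_in
K = 330 * (99 - 81) / 99
K = 60 mL/min


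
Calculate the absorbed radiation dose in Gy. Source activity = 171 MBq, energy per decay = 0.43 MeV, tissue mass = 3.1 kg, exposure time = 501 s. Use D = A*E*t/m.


A = 171 MBq = 1.7100e+08 Bq
E = 0.43 MeV = 6.8886e-14 J
D = A*E*t/m = 1.7100e+08*6.8886e-14*501/3.1
D = 0.001904 Gy


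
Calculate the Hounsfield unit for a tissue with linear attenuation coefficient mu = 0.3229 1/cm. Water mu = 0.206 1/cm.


HU = ((mu_tissue - mu_water) / mu_water) * 1000
HU = ((0.3229 - 0.206) / 0.206) * 1000
HU = 567.5


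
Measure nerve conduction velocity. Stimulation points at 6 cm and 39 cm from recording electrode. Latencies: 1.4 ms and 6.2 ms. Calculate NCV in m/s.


Distance = (39 - 6) / 100 = 0.33 m
dt = (6.2 - 1.4) / 1000 = 0.0048 s
NCV = dist / dt = 68.75 m/s


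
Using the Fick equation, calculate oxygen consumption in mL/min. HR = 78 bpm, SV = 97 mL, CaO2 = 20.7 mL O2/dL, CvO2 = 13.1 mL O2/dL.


CO = HR*SV = 78*97/1000 = 7.566 L/min
a-v O2 diff = 20.7 - 13.1 = 7.6 mL/dL
VO2 = CO * (CaO2-CvO2) * 10 dL/L
VO2 = 7.566 * 7.6 * 10
VO2 = 575 mL/min


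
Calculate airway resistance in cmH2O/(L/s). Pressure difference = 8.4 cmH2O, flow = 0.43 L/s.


R = dP / flow
R = 8.4 / 0.43
R = 19.53 cmH2O/(L/s)


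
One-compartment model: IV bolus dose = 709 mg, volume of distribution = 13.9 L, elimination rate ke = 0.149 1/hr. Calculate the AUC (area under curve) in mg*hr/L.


C0 = Dose/Vd = 709/13.9 = 51.0072 mg/L
AUC = C0/ke = 51.0072/0.149
AUC = 342.3 mg*hr/L


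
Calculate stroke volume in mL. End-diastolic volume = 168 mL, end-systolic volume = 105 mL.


SV = EDV - ESV
SV = 168 - 105
SV = 63 mL


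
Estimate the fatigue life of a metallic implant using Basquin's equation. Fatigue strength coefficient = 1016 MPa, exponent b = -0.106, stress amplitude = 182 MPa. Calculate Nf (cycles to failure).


sigma_a = sigma_f' * (2Nf)^b
2Nf = (sigma_a/sigma_f')^(1/b)
2Nf = (182/1016)^(1/-0.106)
2Nf = 11104361
Nf = 5.5522e+06


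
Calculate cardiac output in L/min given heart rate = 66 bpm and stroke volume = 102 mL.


CO = HR * SV
CO = 66 * 102 / 1000
CO = 6.732 L/min


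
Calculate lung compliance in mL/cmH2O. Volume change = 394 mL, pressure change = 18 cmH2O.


C = dV / dP
C = 394 / 18
C = 21.89 mL/cmH2O


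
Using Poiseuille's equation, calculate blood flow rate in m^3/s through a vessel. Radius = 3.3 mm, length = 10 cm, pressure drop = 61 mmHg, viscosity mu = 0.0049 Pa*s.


Q = pi*r^4*dP / (8*mu*L)
r = 0.0033 m, L = 0.1 m
dP = 61 mmHg = 8132.642 Pa
Q = 7.7295e-04 m^3/s


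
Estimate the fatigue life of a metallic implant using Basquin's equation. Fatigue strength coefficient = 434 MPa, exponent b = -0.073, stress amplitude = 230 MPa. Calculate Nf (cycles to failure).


sigma_a = sigma_f' * (2Nf)^b
2Nf = (sigma_a/sigma_f')^(1/b)
2Nf = (230/434)^(1/-0.073)
2Nf = 5991.8397
Nf = 2996


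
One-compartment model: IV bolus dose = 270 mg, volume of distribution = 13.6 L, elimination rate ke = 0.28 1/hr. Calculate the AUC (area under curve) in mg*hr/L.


C0 = Dose/Vd = 270/13.6 = 19.8529 mg/L
AUC = C0/ke = 19.8529/0.28
AUC = 70.9 mg*hr/L


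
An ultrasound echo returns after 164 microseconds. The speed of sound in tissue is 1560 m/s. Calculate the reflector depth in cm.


depth = c * t / 2
t = 164 us = 1.6400e-04 s
depth = 1560 * 1.6400e-04 / 2
depth = 0.12792 m = 12.792 cm


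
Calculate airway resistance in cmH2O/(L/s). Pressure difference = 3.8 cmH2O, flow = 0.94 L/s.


R = dP / flow
R = 3.8 / 0.94
R = 4.043 cmH2O/(L/s)


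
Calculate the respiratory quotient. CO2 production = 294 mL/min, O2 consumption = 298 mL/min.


RQ = VCO2 / VO2
RQ = 294 / 298
RQ = 0.9866


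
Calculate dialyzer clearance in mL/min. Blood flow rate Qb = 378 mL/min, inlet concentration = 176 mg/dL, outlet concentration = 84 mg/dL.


K = Qb * (Cb_in - Cb_out) / Cb_in
K = 378 * (176 - 84) / 176
K = 197.6 mL/min


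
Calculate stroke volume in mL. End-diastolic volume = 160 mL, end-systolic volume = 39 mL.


SV = EDV - ESV
SV = 160 - 39
SV = 121 mL


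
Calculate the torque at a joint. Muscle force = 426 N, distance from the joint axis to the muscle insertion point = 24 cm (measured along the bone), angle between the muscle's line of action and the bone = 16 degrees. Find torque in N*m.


Torque = F * d * sin(theta)   (moment arm = d*sin(theta))
d = 24 cm = 0.24 m
Torque = 426 * 0.24 * sin(16)
Torque = 28.18 N*m


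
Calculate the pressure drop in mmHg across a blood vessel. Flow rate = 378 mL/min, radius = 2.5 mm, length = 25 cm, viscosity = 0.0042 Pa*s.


dP = 8*mu*L*Q / (pi*r^4)
Q = 378 mL/min = 6.3e-06 m^3/s
dP = 431.231 Pa = 431.231 / 133.322 mmHg = 3.235 mmHg


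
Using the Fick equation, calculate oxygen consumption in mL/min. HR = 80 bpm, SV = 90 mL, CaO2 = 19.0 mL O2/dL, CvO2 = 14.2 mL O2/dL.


CO = HR*SV = 80*90/1000 = 7.2 L/min
a-v O2 diff = 19.0 - 14.2 = 4.8 mL/dL
VO2 = CO * (CaO2-CvO2) * 10 dL/L
VO2 = 7.2 * 4.8 * 10
VO2 = 345.6 mL/min


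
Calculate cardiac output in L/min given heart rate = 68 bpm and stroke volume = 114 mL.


CO = HR * SV
CO = 68 * 114 / 1000
CO = 7.752 L/min


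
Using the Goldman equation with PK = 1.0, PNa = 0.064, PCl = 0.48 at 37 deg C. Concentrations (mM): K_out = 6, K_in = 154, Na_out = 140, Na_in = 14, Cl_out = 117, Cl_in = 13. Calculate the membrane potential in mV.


Vm = (RT/F)*ln((PK*Ko + PNa*Nao + PCl*Cli)/(PK*Ki + PNa*Nai + PCl*Clo))
Numer = 21.2, Denom = 211.056
Vm = -61.42 mV


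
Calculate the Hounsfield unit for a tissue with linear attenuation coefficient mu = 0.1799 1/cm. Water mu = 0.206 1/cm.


HU = ((mu_tissue - mu_water) / mu_water) * 1000
HU = ((0.1799 - 0.206) / 0.206) * 1000
HU = -126.7
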